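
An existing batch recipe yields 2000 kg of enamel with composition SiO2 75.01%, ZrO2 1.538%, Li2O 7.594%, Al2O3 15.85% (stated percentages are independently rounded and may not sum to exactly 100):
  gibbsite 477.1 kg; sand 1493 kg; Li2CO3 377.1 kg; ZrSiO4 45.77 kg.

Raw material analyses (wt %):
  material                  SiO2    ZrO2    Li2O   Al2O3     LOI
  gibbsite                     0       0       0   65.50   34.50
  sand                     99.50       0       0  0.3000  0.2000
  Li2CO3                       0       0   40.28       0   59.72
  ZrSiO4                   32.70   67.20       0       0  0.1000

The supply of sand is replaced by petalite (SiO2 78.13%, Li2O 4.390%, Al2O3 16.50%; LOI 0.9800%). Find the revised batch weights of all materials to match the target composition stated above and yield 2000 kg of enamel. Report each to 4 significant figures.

The intermediate values are shown, rounded to 4 significant digits, between the steps. Each numeric step runs at full float precision from first step to last; each reported figure is rounded just once — derived quantities, including the totals, yield, net glass mass, four oxide percentages, ignition loss, are computed from the batch weights for 2000 kg of glass at exact precision, exactly as shown in the problem or answer text.
Per-oxide target masses for 2000 kg enamel:
  SiO2: 75.01% × 2000 = 1500 kg
  ZrO2: 1.538% × 2000 = 30.76 kg
  Li2O: 7.594% × 2000 = 151.9 kg
  Al2O3: 15.85% × 2000 = 317.0 kg
Sums-versus-targets review on the weights just shown, against the basis in use (delivered sums recover each target given rounding of the digits):
  SiO2: 1901·0.7813 + 45.77·0.3270 = 1500 kg (target 1500 kg)
  ZrO2: 45.77·0.6720 = 30.76 kg (target 30.76 kg)
  Li2O: 1901·0.04390 + 169.9·0.4028 = 151.9 kg (target 151.9 kg)
  Al2O3: 5.098·0.6550 + 1901·0.1650 = 317.0 kg (target 317.0 kg)
Glass mass check: net batch after ignition = 2000 kg (oxide target masses add up to 2000 kg; stated basis 2000 kg — gaps are rounding artifacts).
Summing the batch: Σ batch = 2122 kg; LOI removed, Σ of batch·LOI: 121.9 kg; glass ÷ batch gives a yield of 94.25%.

Revised batch per 2000 kg enamel:
  gibbsite: 5.098 kg
  petalite: 1901 kg
  Li2CO3: 169.9 kg
  ZrSiO4: 45.77 kg
Total batch = 2122 kg; LOI loss = 121.9 kg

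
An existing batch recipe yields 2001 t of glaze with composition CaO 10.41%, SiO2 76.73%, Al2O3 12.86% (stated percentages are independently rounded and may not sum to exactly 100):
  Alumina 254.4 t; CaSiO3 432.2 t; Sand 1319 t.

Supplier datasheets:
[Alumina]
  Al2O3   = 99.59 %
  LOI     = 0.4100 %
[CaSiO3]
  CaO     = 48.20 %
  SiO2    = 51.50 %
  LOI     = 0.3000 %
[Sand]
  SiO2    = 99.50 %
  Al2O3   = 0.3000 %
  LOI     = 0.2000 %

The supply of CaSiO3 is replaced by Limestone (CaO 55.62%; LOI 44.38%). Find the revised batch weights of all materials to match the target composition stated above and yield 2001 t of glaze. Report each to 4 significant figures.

Revised batch per 2001 t glaze:
  Alumina: 253.7 t
  Limestone: 374.5 t
  Sand: 1543 t
Total batch = 2171 t; LOI loss = 170.3 t

Mid-chain values appear rounded to four significant figures as written — all arithmetic carries full precision at every stage — each reported number is rounded exactly once; derived quantities, which include three oxide percentages, yield, the totals, glass mass, LOI, are computed in exact precision, exactly as shown in problem or answer, from the weighed amounts on 2001 t of glass.
The oxide mass targets at 2001 t glaze:
  CaO: 10.41% × 2001 = 208.3 t
  SiO2: 76.73% × 2001 = 1535 t
  Al2O3: 12.86% × 2001 = 257.3 t
Verifying the oxide balance using the reported weights, per the basis as stated (target by target, the sums agree up to rounding of the answer):
  CaO: 374.5·0.5562 = 208.3 t (target 208.3 t)
  SiO2: 1543·0.9950 = 1535 t (target 1535 t)
  Al2O3: 253.7·0.9959 + 1543·0.003000 = 257.3 t (target 257.3 t)
Glass mass check: Σ batch − LOI loss = 2001 t (the Σ of target masses is 2001 t; versus the stated basis of 2001 t — any gap is answer rounding).
Summing the batch: Σ batch = 2171 t; Σ batch·LOI gives LOI loss = 170.3 t; yield: glass divided by total = 92.16%.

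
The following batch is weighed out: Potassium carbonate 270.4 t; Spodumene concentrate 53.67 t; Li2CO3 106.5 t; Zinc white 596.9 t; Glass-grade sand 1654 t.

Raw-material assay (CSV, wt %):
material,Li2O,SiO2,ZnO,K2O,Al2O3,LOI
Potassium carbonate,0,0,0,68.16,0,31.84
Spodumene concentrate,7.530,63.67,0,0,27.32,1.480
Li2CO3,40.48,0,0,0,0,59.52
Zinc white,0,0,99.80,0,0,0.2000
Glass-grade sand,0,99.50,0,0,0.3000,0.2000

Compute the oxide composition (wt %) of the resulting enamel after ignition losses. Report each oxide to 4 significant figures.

The whole derivation keeps full float precision at every stage — intermediates are displayed with 4-significant-figure rounding in the printout. A single rounding completes every reported number; the derived quantities are recomputed using the weight values for 2527 t of glass at full float precision (glass mass, the totals, five oxide percentages, the yield, ignition loss) as given in problem or answer.
Mass of each oxide from the mix:
  Li2O: 53.67·0.07530 + 106.5·0.4048 = 47.15 t
  SiO2: 53.67·0.6367 + 1654·0.9950 = 1680 t
  ZnO: 596.9·0.9980 = 595.7 t
  K2O: 270.4·0.6816 = 184.3 t
  Al2O3: 53.67·0.2732 + 1654·0.003000 = 19.62 t
LOI: 270.4·0.3184 + 53.67·0.01480 + 106.5·0.5952 + 596.9·0.002000 + 1654·0.002000 = 154.8 t
Glass = total batch minus LOI = 2681 − 154.8 = 2527 t (= the summed oxide contributions)
wt %: oxide over glass, times 100

Glass mass = 2527 t (batch 2681 − LOI 154.8).
Composition: Li2O 1.866%, SiO2 66.49%, ZnO 23.58%, K2O 7.294%, Al2O3 0.7767%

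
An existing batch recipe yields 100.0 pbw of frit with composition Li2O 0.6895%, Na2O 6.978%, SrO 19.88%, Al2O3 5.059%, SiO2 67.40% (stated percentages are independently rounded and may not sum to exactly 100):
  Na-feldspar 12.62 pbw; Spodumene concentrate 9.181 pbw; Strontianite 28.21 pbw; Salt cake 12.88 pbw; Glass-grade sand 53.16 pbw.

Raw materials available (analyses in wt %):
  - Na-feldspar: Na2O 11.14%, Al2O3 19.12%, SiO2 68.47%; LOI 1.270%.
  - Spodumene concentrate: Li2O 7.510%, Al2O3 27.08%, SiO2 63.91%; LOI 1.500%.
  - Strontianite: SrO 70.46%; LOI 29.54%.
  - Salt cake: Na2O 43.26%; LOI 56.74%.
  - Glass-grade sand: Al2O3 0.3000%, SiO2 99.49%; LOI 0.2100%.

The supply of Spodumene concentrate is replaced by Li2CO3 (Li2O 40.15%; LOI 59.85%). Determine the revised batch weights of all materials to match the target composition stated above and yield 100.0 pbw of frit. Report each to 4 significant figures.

Values along the way are rounded off to 4 significant figures when quoted; the whole derivation carries exact precision from first step to last — every reported result takes exactly one rounding — derived quantities, which include glass mass, LOI, yield, the totals, the five compositions, are re-derived at exact precision, exactly as printed in either problem or answer, from the batch weights for 100.0 pbw of glass.
Per-oxide target masses for 100.0 pbw frit:
  Li2O: 0.6895% × 100.0 = 0.6895 pbw
  Na2O: 6.978% × 100.0 = 6.978 pbw
  SrO: 19.88% × 100.0 = 19.88 pbw
  Al2O3: 5.059% × 100.0 = 5.059 pbw
  SiO2: 67.40% × 100.0 = 67.40 pbw
A balance pass over the oxides, per the reported batch figures, versus the basis set out (every target is met by its sum exact up to rounding of places):
  Li2O: 1.717·0.4015 = 0.6894 pbw (target 0.6895 pbw)
  Na2O: 25.67·0.1114 + 9.519·0.4326 = 6.978 pbw (target 6.978 pbw)
  SrO: 28.21·0.7046 = 19.88 pbw (target 19.88 pbw)
  Al2O3: 25.67·0.1912 + 50.08·0.003000 = 5.058 pbw (target 5.059 pbw)
  SiO2: 25.67·0.6847 + 50.08·0.9949 = 67.40 pbw (target 67.40 pbw)
The glass-mass cross-check: total charge less LOI = 100.0 pbw (the Σ of target masses is 100.0 pbw; with the basis standing at 100.0 pbw — gaps are rounding artifacts).
Whole-batch sum: Σ batch = 115.2 pbw; ignition loss, Σ(batch × LOI) = 15.19 pbw; yield = glass ÷ total batch = 86.81%.

Revised batch per 100.0 pbw frit:
  Na-feldspar: 25.67 pbw
  Li2CO3: 1.717 pbw
  Strontianite: 28.21 pbw
  Salt cake: 9.519 pbw
  Glass-grade sand: 50.08 pbw
Total batch = 115.2 pbw; LOI loss = 15.19 pbw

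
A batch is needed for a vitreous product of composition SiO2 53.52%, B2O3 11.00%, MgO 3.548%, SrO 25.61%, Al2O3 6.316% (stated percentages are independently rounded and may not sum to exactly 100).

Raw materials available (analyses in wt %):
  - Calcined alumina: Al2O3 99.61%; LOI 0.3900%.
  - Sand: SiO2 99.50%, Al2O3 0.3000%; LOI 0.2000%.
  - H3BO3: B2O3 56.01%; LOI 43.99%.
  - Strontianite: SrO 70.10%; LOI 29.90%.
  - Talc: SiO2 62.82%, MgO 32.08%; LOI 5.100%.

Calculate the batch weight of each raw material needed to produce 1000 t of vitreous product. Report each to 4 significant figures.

Batch per 1000 t vitreous product:
  Calcined alumina: 62.00 t
  Sand: 468.1 t
  H3BO3: 196.4 t
  Strontianite: 365.3 t
  Talc: 110.6 t
Total batch = 1202 t; LOI loss = 202.4 t; yield = 83.16%

Exact precision is carried all the way through; mid-chain values appear, with 4-significant-digit rounding, at each printed step — each reported value is rounded just once; all derived quantities (the five compositions, totals, glass mass, LOI, the yield) are re-derived from the weighed amounts at 1000 t of glass in exact precision, precisely as stated by the problem or the answer.
Oxide mass targets, per 1000 t vitreous product:
  SiO2: 53.52% × 1000 = 535.2 t
  B2O3: 11.00% × 1000 = 110.0 t
  MgO: 3.548% × 1000 = 35.48 t
  SrO: 25.61% × 1000 = 256.1 t
  Al2O3: 6.316% × 1000 = 63.16 t
Sums-versus-targets review working from each reported weight, against the basis in use (delivered sums recover each target once rounding is allowed for):
  SiO2: 468.1·0.9950 + 110.6·0.6282 = 535.2 t (target 535.2 t)
  B2O3: 196.4·0.5601 = 110.0 t (target 110.0 t)
  MgO: 110.6·0.3208 = 35.48 t (target 35.48 t)
  SrO: 365.3·0.7010 = 256.1 t (target 256.1 t)
  Al2O3: 62.00·0.9961 + 468.1·0.003000 = 63.16 t (target 63.16 t)
Glass mass check: total charge less LOI = 1000 t (targets for the oxides total 999.9 t; stated basis 1000 t — deltas are rounding alone).
Total batch = Σ batch = 1202 t; LOI removed, Σ of batch·LOI: 202.4 t; as yield: glass ÷ batch → 83.16%.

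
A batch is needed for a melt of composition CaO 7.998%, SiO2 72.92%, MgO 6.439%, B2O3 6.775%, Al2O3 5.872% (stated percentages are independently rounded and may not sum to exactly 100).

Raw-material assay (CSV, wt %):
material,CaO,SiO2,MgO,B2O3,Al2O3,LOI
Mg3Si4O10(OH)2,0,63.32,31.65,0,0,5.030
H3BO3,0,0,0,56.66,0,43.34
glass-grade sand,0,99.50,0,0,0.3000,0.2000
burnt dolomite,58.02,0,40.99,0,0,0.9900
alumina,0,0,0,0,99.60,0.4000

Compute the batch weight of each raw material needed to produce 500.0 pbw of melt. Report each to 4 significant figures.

The intermediate values are printed rounded off to 4 significant figures alongside each step; the working math runs at exact precision from start to finish. Every reported value includes exactly one rounding; derived quantities (ignition loss, the totals, five oxide percentages, the yield, net glass mass) are computed starting from the weights per 500.0 pbw of glass at exact precision, precisely as stated by the problem or answer text.
Per-oxide target masses for 500.0 pbw melt:
  CaO: 7.998% × 500.0 = 39.99 pbw
  SiO2: 72.92% × 500.0 = 364.6 pbw
  MgO: 6.439% × 500.0 = 32.20 pbw
  B2O3: 6.775% × 500.0 = 33.88 pbw
  Al2O3: 5.872% × 500.0 = 29.36 pbw
Per-oxide balance check using the reported weights, versus the basis set out (sum by sum, the targets are met inside rounding margins):
  CaO: 68.92·0.5802 = 39.99 pbw (target 39.99 pbw)
  SiO2: 12.46·0.6332 + 358.5·0.9950 = 364.6 pbw (target 364.6 pbw)
  MgO: 12.46·0.3165 + 68.92·0.4099 = 32.19 pbw (target 32.20 pbw)
  B2O3: 59.79·0.5666 = 33.88 pbw (target 33.88 pbw)
  Al2O3: 358.5·0.003000 + 28.40·0.9960 = 29.36 pbw (target 29.36 pbw)
Glass-mass sanity pass: batch Σ − ignition loss = 500.0 pbw (the targets, summed, come to 500.0 pbw; with the basis standing at 500.0 pbw — deltas are rounding alone).
Total batch = Σ batch = 528.1 pbw; LOI removed, Σ of batch·LOI: 28.05 pbw; as yield: glass ÷ batch → 94.69%.

Batch per 500.0 pbw melt:
  Mg3Si4O10(OH)2: 12.46 pbw
  H3BO3: 59.79 pbw
  glass-grade sand: 358.5 pbw
  burnt dolomite: 68.92 pbw
  alumina: 28.40 pbw
Total batch = 528.1 pbw; LOI loss = 28.05 pbw; yield = 94.69%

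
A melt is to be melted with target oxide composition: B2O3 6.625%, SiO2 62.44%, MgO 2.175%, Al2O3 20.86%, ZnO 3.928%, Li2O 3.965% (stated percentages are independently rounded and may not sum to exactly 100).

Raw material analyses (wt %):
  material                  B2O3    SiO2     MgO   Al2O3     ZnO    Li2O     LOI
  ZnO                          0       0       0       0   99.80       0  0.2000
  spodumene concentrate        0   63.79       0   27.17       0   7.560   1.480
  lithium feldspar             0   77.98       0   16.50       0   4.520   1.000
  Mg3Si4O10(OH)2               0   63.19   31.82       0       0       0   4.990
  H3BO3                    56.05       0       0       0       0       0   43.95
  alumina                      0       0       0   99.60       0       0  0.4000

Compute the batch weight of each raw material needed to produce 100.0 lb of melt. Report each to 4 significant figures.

Batch per 100.0 lb melt:
  ZnO: 3.936 lb
  spodumene concentrate: 15.43 lb
  lithium feldspar: 61.91 lb
  Mg3Si4O10(OH)2: 6.835 lb
  H3BO3: 11.82 lb
  alumina: 6.478 lb
Total batch = 106.4 lb; LOI loss = 6.417 lb; yield = 93.97%

Values along the way are printed, rounded to 4 significant digits, across the worked steps. The whole derivation runs at exact precision end to end. Every reported figure undergoes a single rounding; the derived quantities (net glass mass, six oxide percentages, ignition loss, yield, totals) are carried at full float precision starting from the weights on 100.0 lb of glass as they appear in the problem or answer text.
Oxide-by-oxide targets in 100.0 lb melt:
  B2O3: 6.625% × 100.0 = 6.625 lb
  SiO2: 62.44% × 100.0 = 62.44 lb
  MgO: 2.175% × 100.0 = 2.175 lb
  Al2O3: 20.86% × 100.0 = 20.86 lb
  ZnO: 3.928% × 100.0 = 3.928 lb
  Li2O: 3.965% × 100.0 = 3.965 lb
Sums-versus-targets review working from each reported weight, relative to the basis at hand (oxide sums agree with the targets exact up to rounding of places):
  B2O3: 11.82·0.5605 = 6.625 lb (target 6.625 lb)
  SiO2: 15.43·0.6379 + 61.91·0.7798 + 6.835·0.6319 = 62.44 lb (target 62.44 lb)
  MgO: 6.835·0.3182 = 2.175 lb (target 2.175 lb)
  Al2O3: 15.43·0.2717 + 61.91·0.1650 + 6.478·0.9960 = 20.86 lb (target 20.86 lb)
  ZnO: 3.936·0.9980 = 3.928 lb (target 3.928 lb)
  Li2O: 15.43·0.07560 + 61.91·0.04520 = 3.965 lb (target 3.965 lb)
Glass mass check: total charge less LOI = 99.99 lb (the targets, summed, come to 99.99 lb; the stated basis being 100.0 lb — any gap is answer rounding).
Batch total: Σ batch = 106.4 lb; LOI removed, Σ of batch·LOI: 6.417 lb; glass ÷ batch gives a yield of 93.97%.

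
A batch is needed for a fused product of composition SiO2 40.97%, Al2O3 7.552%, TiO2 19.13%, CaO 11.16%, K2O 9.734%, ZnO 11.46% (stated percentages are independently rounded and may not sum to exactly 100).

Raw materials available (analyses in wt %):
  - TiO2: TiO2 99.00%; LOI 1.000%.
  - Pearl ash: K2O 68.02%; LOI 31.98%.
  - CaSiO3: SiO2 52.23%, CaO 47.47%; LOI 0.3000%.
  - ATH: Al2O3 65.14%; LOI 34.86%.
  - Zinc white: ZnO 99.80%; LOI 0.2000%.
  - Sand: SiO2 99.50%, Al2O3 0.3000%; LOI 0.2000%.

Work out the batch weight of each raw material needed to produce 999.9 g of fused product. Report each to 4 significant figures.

The intermediate values are printed rounded to 4 significant digits. All internal work keeps full float precision in all steps — exactly one rounding goes into each reported number. The derived quantities (the yield, net glass mass, the six compositions, LOI, totals) are rebuilt at full float precision starting from the weights for 999.9 g of glass, as they appear in question or answer.
The oxide mass targets at 999.9 g fused product:
  SiO2: 40.97% × 999.9 = 409.7 g
  Al2O3: 7.552% × 999.9 = 75.51 g
  TiO2: 19.13% × 999.9 = 191.3 g
  CaO: 11.16% × 999.9 = 111.6 g
  K2O: 9.734% × 999.9 = 97.33 g
  ZnO: 11.46% × 999.9 = 114.6 g
Checking each oxide sum working from each reported weight, at the basis given (target by target, the sums agree inside rounding margins):
  SiO2: 235.1·0.5223 + 288.3·0.9950 = 409.7 g (target 409.7 g)
  Al2O3: 114.6·0.6514 + 288.3·0.003000 = 75.52 g (target 75.51 g)
  TiO2: 193.2·0.9900 = 191.3 g (target 191.3 g)
  CaO: 235.1·0.4747 = 111.6 g (target 111.6 g)
  K2O: 143.1·0.6802 = 97.34 g (target 97.33 g)
  ZnO: 114.8·0.9980 = 114.6 g (target 114.6 g)
The glass-mass cross-check: total charge less LOI = 999.9 g (per-oxide target masses sum to 1000 g; the stated basis being 999.9 g — a pure rounding effect).
Batch total: Σ batch = 1089 g; ignition loss, Σ(batch × LOI) = 89.16 g; yield: glass divided by total = 91.81%.

Batch per 999.9 g fused product:
  TiO2: 193.2 g
  Pearl ash: 143.1 g
  CaSiO3: 235.1 g
  ATH: 114.6 g
  Zinc white: 114.8 g
  Sand: 288.3 g
Total batch = 1089 g; LOI loss = 89.16 g; yield = 91.81%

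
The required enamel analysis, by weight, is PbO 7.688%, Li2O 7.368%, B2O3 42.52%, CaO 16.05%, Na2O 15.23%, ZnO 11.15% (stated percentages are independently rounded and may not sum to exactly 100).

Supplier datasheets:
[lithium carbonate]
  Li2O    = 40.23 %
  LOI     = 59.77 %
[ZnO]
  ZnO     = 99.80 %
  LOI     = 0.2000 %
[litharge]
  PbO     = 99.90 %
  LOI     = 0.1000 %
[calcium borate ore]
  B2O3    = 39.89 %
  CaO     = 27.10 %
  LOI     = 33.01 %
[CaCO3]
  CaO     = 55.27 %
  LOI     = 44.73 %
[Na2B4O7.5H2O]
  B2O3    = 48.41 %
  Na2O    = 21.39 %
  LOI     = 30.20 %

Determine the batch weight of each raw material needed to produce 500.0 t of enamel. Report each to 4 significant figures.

Batch per 500.0 t enamel:
  lithium carbonate: 91.57 t
  ZnO: 55.86 t
  litharge: 38.48 t
  calcium borate ore: 100.9 t
  CaCO3: 95.71 t
  Na2B4O7.5H2O: 356.0 t
Total batch = 738.5 t; LOI loss = 238.5 t; yield = 67.70%

Mid-chain values are printed, rounded to 4 significant figures, within the worked lines; the working math holds full precision throughout. Exactly one rounding is applied to every reported number — the derived quantities are re-derived starting from the weights at 500.0 t of glass in full precision (the totals, glass mass, ignition loss, the six compositions, yield) precisely as stated by the problem or the answer.
Oxide-by-oxide targets in 500.0 t enamel:
  PbO: 7.688% × 500.0 = 38.44 t
  Li2O: 7.368% × 500.0 = 36.84 t
  B2O3: 42.52% × 500.0 = 212.6 t
  CaO: 16.05% × 500.0 = 80.25 t
  Na2O: 15.23% × 500.0 = 76.15 t
  ZnO: 11.15% × 500.0 = 55.75 t
Per-oxide balance check per the reported batch figures, under the basis named above (sum by sum, the targets are met exact up to rounding of places):
  PbO: 38.48·0.9990 = 38.44 t (target 38.44 t)
  Li2O: 91.57·0.4023 = 36.84 t (target 36.84 t)
  B2O3: 100.9·0.3989 + 356.0·0.4841 = 212.6 t (target 212.6 t)
  CaO: 100.9·0.2710 + 95.71·0.5527 = 80.24 t (target 80.25 t)
  Na2O: 356.0·0.2139 = 76.15 t (target 76.15 t)
  ZnO: 55.86·0.9980 = 55.75 t (target 55.75 t)
The glass-mass cross-check: batch total minus LOI = 500.0 t (targets for the oxides total 500.0 t; basis as stated: 500.0 t — rounding explains the deltas).
Batch grand total — Σ batch = 738.5 t; the LOI term Σ batch·LOI equals 238.5 t; yield = glass ÷ total batch = 67.70%.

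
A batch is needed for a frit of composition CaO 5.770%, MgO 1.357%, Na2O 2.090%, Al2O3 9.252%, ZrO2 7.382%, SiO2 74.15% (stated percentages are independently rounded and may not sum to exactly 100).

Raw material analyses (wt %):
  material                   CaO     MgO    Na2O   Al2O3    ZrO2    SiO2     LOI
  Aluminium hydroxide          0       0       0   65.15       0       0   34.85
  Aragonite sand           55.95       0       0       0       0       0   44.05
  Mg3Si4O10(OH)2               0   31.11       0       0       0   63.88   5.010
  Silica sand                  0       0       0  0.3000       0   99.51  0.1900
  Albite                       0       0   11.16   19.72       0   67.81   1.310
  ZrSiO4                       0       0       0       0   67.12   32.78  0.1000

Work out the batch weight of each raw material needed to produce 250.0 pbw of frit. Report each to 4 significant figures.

Batch per 250.0 pbw frit:
  Aluminium hydroxide: 20.69 pbw
  Aragonite sand: 25.78 pbw
  Mg3Si4O10(OH)2: 10.90 pbw
  Silica sand: 138.3 pbw
  Albite: 46.82 pbw
  ZrSiO4: 27.50 pbw
Total batch = 270.0 pbw; LOI loss = 20.02 pbw; yield = 92.59%

The intermediate values are printed rounded to 4 significant digits when written out — each numeric step runs at exact precision from first step to last — exactly one rounding lands on every reported result — all derived quantities, which include the totals, six oxide percentages, yield, net glass mass, LOI, are recomputed at exact precision, exactly as shown in either problem or answer, using the weight values for 250.0 pbw of glass.
Target masses of each oxide per 250.0 pbw frit:
  CaO: 5.770% × 250.0 = 14.42 pbw
  MgO: 1.357% × 250.0 = 3.392 pbw
  Na2O: 2.090% × 250.0 = 5.225 pbw
  Al2O3: 9.252% × 250.0 = 23.13 pbw
  ZrO2: 7.382% × 250.0 = 18.45 pbw
  SiO2: 74.15% × 250.0 = 185.4 pbw
Balance tally, oxide-wise, per the reported batch figures, versus the basis set out (every target is met by its sum exact up to rounding of places):
  CaO: 25.78·0.5595 = 14.42 pbw (target 14.42 pbw)
  MgO: 10.90·0.3111 = 3.391 pbw (target 3.392 pbw)
  Na2O: 46.82·0.1116 = 5.225 pbw (target 5.225 pbw)
  Al2O3: 20.69·0.6515 + 138.3·0.003000 + 46.82·0.1972 = 23.13 pbw (target 23.13 pbw)
  ZrO2: 27.50·0.6712 = 18.46 pbw (target 18.45 pbw)
  SiO2: 10.90·0.6388 + 138.3·0.9951 + 46.82·0.6781 + 27.50·0.3278 = 185.3 pbw (target 185.4 pbw)
Glass-mass closure: total batch − LOI = 250.0 pbw (the Σ of target masses is 250.0 pbw; versus the stated basis of 250.0 pbw — differing by rounding only).
Adding the batch up: Σ batch = 270.0 pbw; loss to ignition Σ batch·LOI = 20.02 pbw; yield = glass ÷ total batch = 92.59%.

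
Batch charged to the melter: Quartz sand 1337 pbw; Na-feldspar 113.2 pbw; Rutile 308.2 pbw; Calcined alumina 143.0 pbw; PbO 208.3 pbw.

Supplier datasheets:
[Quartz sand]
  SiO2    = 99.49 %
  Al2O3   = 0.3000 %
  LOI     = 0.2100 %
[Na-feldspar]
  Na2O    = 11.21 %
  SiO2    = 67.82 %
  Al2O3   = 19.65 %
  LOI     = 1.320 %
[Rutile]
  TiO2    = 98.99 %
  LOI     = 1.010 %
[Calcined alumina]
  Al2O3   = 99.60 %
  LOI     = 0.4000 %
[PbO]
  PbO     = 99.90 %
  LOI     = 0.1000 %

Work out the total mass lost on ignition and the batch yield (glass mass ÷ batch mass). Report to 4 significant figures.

Full precision is maintained from first step to last — values along the way are printed (rounded to four significant figures) at each printed step — every reported value takes a single rounding; the derived quantities, which include the yield, ignition loss, net glass mass, totals, the five compositions, are computed in full precision, precisely as stated by the problem or answer text, starting from the weights at 2102 pbw of glass.
Loss on ignition, line by line:
  Quartz sand: 1337 × 0.002100 = 2.808 pbw
  Na-feldspar: 113.2 × 0.01320 = 1.494 pbw
  Rutile: 308.2 × 0.01010 = 3.113 pbw
  Calcined alumina: 143.0 × 0.004000 = 0.5720 pbw
  PbO: 208.3 × 0.001000 = 0.2083 pbw
Total LOI = 8.195 pbw
Glass = batch − LOI = 2110 − 8.195 = 2102 pbw

LOI loss = 8.195 pbw; glass = 2102 pbw; yield = 99.61%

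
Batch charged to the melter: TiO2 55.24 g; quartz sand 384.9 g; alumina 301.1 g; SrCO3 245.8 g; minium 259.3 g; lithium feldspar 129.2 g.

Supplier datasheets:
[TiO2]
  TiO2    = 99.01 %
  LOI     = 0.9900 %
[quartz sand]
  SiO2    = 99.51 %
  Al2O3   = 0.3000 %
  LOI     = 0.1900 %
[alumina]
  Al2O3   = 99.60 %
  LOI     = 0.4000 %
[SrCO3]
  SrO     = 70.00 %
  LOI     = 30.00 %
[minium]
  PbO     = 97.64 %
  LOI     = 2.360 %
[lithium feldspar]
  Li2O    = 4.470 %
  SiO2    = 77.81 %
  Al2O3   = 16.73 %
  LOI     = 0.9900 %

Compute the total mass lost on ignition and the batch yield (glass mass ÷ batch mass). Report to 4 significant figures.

LOI loss = 83.62 g; glass = 1292 g; yield = 93.92%

Exact precision is carried in every operation — working values are shown (rounded to four significant digits) alongside each step. Every reported number is rounded only once. All derived quantities, which include the six compositions, the yield, LOI, net glass mass, the totals, are re-derived in full float precision, precisely as stated by the problem or answer text, starting from the weights at 1292 g of glass.
Loss on ignition, line by line:
  TiO2: 55.24 × 0.009900 = 0.5469 g
  quartz sand: 384.9 × 0.001900 = 0.7313 g
  alumina: 301.1 × 0.004000 = 1.204 g
  SrCO3: 245.8 × 0.3000 = 73.74 g
  minium: 259.3 × 0.02360 = 6.119 g
  lithium feldspar: 129.2 × 0.009900 = 1.279 g
Total LOI = 83.62 g
Glass = batch − LOI = 1376 − 83.62 = 1292 g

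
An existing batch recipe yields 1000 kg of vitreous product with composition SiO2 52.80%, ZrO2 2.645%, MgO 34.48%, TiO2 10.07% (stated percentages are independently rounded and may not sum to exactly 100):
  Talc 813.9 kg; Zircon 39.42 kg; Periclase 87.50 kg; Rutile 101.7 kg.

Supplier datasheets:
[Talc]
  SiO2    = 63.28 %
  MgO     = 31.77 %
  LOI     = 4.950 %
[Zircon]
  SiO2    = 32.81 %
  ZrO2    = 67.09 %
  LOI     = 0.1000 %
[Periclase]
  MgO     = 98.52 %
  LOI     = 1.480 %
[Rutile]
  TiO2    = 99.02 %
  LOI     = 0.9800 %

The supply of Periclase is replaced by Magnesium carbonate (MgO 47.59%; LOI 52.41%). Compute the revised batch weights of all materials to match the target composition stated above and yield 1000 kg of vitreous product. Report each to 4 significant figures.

In-progress results are printed, with 4-significant-figure rounding, as written — the working math holds full precision all the way through — every reported value includes exactly one rounding — the derived quantities are computed starting from the weights on 1000 kg of glass in exact precision (ignition loss, totals, the four compositions, the yield, glass mass) as they appear in the question or the answer.
The oxide mass targets at 1000 kg vitreous product:
  SiO2: 52.80% × 1000 = 528.0 kg
  ZrO2: 2.645% × 1000 = 26.45 kg
  MgO: 34.48% × 1000 = 344.8 kg
  TiO2: 10.07% × 1000 = 100.7 kg
Oxide-by-oxide audit from the weights as reported, for the quoted basis mass (each sum matches its target mass inside rounding margins):
  SiO2: 813.9·0.6328 + 39.42·0.3281 = 528.0 kg (target 528.0 kg)
  ZrO2: 39.42·0.6709 = 26.45 kg (target 26.45 kg)
  MgO: 813.9·0.3177 + 181.2·0.4759 = 344.8 kg (target 344.8 kg)
  TiO2: 101.7·0.9902 = 100.7 kg (target 100.7 kg)
The glass-mass cross-check: batch Σ − ignition loss = 999.9 kg (the targets, summed, come to 1000 kg; with the basis standing at 1000 kg — rounding explains the deltas).
Summing the batch: Σ batch = 1136 kg; LOI loss = Σ batch·LOI = 136.3 kg; yield: glass divided by total = 88.00%.

Revised batch per 1000 kg vitreous product:
  Talc: 813.9 kg
  Zircon: 39.42 kg
  Magnesium carbonate: 181.2 kg
  Rutile: 101.7 kg
Total batch = 1136 kg; LOI loss = 136.3 kg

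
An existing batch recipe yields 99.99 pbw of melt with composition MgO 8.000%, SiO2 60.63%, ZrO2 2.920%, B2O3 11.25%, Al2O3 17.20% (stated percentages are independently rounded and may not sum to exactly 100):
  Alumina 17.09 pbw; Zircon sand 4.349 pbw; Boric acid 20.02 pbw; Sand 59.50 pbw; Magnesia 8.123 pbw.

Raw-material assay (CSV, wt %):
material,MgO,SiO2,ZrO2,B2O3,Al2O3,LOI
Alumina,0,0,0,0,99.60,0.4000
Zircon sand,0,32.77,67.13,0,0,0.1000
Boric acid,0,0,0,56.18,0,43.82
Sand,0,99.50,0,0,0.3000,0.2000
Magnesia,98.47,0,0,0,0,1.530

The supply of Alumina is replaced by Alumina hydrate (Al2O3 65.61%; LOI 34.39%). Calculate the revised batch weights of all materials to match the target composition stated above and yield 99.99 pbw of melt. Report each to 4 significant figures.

Revised batch per 99.99 pbw melt:
  Alumina hydrate: 25.94 pbw
  Zircon sand: 4.349 pbw
  Boric acid: 20.02 pbw
  Sand: 59.50 pbw
  Magnesia: 8.123 pbw
Total batch = 117.9 pbw; LOI loss = 17.94 pbw

The working math runs at exact precision at every stage. Intermediates are shown, rounded to four significant figures, on the page; every reported result is rounded a single time. The derived quantities are rebuilt using the weight values at 99.99 pbw of glass in full float precision (yield, glass mass, ignition loss, the five compositions, the totals) as given in problem or answer.
Per-oxide target masses for 99.99 pbw melt:
  MgO: 8.000% × 99.99 = 7.999 pbw
  SiO2: 60.63% × 99.99 = 60.62 pbw
  ZrO2: 2.920% × 99.99 = 2.920 pbw
  B2O3: 11.25% × 99.99 = 11.25 pbw
  Al2O3: 17.20% × 99.99 = 17.20 pbw
Verifying the oxide balance from the weights as reported, for the quoted basis mass (sums match the target masses net of answer rounding effects):
  MgO: 8.123·0.9847 = 7.999 pbw (target 7.999 pbw)
  SiO2: 4.349·0.3277 + 59.50·0.9950 = 60.63 pbw (target 60.62 pbw)
  ZrO2: 4.349·0.6713 = 2.919 pbw (target 2.920 pbw)
  B2O3: 20.02·0.5618 = 11.25 pbw (target 11.25 pbw)
  Al2O3: 25.94·0.6561 + 59.50·0.003000 = 17.20 pbw (target 17.20 pbw)
Glass mass check: total charge less LOI = 99.99 pbw (per-oxide target masses sum to 99.99 pbw; with the basis standing at 99.99 pbw — a pure rounding effect).
Total batch = Σ batch = 117.9 pbw; Σ batch·LOI gives LOI loss = 17.94 pbw; yield: glass divided by total = 84.79%.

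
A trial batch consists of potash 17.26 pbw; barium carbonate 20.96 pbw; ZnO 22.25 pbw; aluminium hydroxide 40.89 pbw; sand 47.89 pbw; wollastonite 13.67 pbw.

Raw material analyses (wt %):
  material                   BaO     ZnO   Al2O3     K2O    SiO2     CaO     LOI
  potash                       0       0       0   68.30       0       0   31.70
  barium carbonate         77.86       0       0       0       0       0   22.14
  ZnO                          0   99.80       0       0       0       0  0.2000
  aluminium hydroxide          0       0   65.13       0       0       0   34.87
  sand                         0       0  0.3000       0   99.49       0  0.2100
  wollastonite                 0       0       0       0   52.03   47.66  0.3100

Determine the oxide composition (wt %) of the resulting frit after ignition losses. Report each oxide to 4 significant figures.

Glass mass = 138.4 pbw (batch 162.9 − LOI 24.56).
Composition: BaO 11.79%, ZnO 16.05%, Al2O3 19.35%, K2O 8.520%, SiO2 39.58%, CaO 4.709%

All internal work carries full precision in every operation — in-progress results are printed, with 4-significant-digit rounding, on the page; each reported value is rounded a single time. The derived quantities (LOI, yield, net glass mass, the totals, six oxide percentages) are computed starting from the weights at 138.4 pbw of glass at full precision, as given in either problem or answer.
Per-oxide mass from batch:
  BaO: 20.96·0.7786 = 16.32 pbw
  ZnO: 22.25·0.9980 = 22.21 pbw
  Al2O3: 40.89·0.6513 + 47.89·0.003000 = 26.78 pbw
  K2O: 17.26·0.6830 = 11.79 pbw
  SiO2: 47.89·0.9949 + 13.67·0.5203 = 54.76 pbw
  CaO: 13.67·0.4766 = 6.515 pbw
LOI: 17.26·0.3170 + 20.96·0.2214 + 22.25·0.002000 + 40.89·0.3487 + 47.89·0.002100 + 13.67·0.003100 = 24.56 pbw
Resulting glass, batch − LOI: 162.9 − 24.56 = 138.4 pbw (matching Σ of the oxides)
wt % = 100 × oxide mass / glass mass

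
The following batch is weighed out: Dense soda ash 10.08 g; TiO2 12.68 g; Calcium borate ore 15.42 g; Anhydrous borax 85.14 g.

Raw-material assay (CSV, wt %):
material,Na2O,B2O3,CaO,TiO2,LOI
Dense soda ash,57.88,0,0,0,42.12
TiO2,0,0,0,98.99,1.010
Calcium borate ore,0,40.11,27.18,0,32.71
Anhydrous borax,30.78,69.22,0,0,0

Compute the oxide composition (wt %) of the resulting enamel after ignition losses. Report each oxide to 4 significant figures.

Glass mass = 113.9 g (batch 123.3 − LOI 9.418).
Composition: Na2O 28.13%, B2O3 57.17%, CaO 3.680%, TiO2 11.02%

All arithmetic holds full float precision all the way through. Mid-chain values appear (rounded to four significant figures) in the printout; every reported result includes exactly one rounding — derived quantities are computed at full precision (ignition loss, yield, four oxide percentages, net glass mass, totals) from the batch weights at 113.9 g of glass exactly as shown in problem or answer.
Oxide masses out of the charge:
  Na2O: 10.08·0.5788 + 85.14·0.3078 = 32.04 g
  B2O3: 15.42·0.4011 + 85.14·0.6922 = 65.12 g
  CaO: 15.42·0.2718 = 4.191 g
  TiO2: 12.68·0.9899 = 12.55 g
LOI: 10.08·0.4212 + 12.68·0.01010 + 15.42·0.3271 = 9.418 g
The glass mass, total less LOI, = 123.3 − 9.418 = 113.9 g (the oxide masses sum to this)
wt % = 100 × oxide mass / glass mass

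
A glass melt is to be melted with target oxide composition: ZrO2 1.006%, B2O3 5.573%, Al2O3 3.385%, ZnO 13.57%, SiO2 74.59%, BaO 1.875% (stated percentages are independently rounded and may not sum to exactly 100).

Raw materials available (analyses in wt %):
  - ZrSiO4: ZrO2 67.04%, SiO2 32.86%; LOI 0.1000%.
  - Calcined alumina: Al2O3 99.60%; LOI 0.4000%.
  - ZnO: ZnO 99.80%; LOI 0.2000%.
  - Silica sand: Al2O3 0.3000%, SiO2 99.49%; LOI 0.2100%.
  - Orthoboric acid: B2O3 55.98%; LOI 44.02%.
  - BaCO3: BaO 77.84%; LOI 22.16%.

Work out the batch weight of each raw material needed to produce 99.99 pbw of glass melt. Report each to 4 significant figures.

Batch per 99.99 pbw glass melt:
  ZrSiO4: 1.500 pbw
  Calcined alumina: 3.174 pbw
  ZnO: 13.60 pbw
  Silica sand: 74.47 pbw
  Orthoboric acid: 9.954 pbw
  BaCO3: 2.409 pbw
Total batch = 105.1 pbw; LOI loss = 5.113 pbw; yield = 95.14%

Each numeric step maintains full float precision all the way through — working values are printed rounded off to 4 significant figures when written out — exactly one rounding is applied to each reported number. The derived quantities, including net glass mass, the yield, six oxide percentages, ignition loss, totals, are re-derived starting from the weights for 99.99 pbw of glass in full float precision, as they appear in the problem or the answer.
Per-oxide target masses for 99.99 pbw glass melt:
  ZrO2: 1.006% × 99.99 = 1.006 pbw
  B2O3: 5.573% × 99.99 = 5.572 pbw
  Al2O3: 3.385% × 99.99 = 3.385 pbw
  ZnO: 13.57% × 99.99 = 13.57 pbw
  SiO2: 74.59% × 99.99 = 74.58 pbw
  BaO: 1.875% × 99.99 = 1.875 pbw
Per-oxide balance check with the batch weights as given, relative to the basis at hand (delivered sums recover each target modulo rounding of the values):
  ZrO2: 1.500·0.6704 = 1.006 pbw (target 1.006 pbw)
  B2O3: 9.954·0.5598 = 5.572 pbw (target 5.572 pbw)
  Al2O3: 3.174·0.9960 + 74.47·0.003000 = 3.385 pbw (target 3.385 pbw)
  ZnO: 13.60·0.9980 = 13.57 pbw (target 13.57 pbw)
  SiO2: 1.500·0.3286 + 74.47·0.9949 = 74.58 pbw (target 74.58 pbw)
  BaO: 2.409·0.7784 = 1.875 pbw (target 1.875 pbw)
Glass-mass closure: total batch − LOI = 99.99 pbw (targets for the oxides total 99.99 pbw; against the stated basis, 99.99 pbw — any gap is answer rounding).
Adding the batch up: Σ batch = 105.1 pbw; Σ batch·LOI gives LOI loss = 5.113 pbw; the yield ratio, glass ÷ batch: 95.14%.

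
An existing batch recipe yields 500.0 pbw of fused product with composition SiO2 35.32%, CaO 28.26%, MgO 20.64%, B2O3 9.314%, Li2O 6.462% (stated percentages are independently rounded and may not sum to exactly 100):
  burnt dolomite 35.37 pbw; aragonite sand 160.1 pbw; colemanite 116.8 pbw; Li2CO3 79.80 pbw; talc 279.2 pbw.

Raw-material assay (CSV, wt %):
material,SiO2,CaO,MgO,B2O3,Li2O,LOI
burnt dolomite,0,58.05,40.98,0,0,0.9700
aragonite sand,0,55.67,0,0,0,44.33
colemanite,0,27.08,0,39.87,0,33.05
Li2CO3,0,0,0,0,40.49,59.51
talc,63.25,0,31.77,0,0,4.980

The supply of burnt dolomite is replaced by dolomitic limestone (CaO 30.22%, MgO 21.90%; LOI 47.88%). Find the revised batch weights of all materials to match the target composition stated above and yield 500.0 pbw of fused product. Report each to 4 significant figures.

Revised batch per 500.0 pbw fused product:
  dolomitic limestone: 66.19 pbw
  aragonite sand: 161.1 pbw
  colemanite: 116.8 pbw
  Li2CO3: 79.80 pbw
  talc: 279.2 pbw
Total batch = 703.1 pbw; LOI loss = 203.1 pbw

Every computation carries exact precision throughout. Intermediates appear, rounded to 4 significant figures, across the worked steps — every reported number takes a single rounding — derived quantities (yield, the totals, ignition loss, net glass mass, five oxide percentages) are computed starting from the weights per 500.0 pbw of glass in exact precision as set out in the problem or the answer.
Target oxide masses per 500.0 pbw fused product:
  SiO2: 35.32% × 500.0 = 176.6 pbw
  CaO: 28.26% × 500.0 = 141.3 pbw
  MgO: 20.64% × 500.0 = 103.2 pbw
  B2O3: 9.314% × 500.0 = 46.57 pbw
  Li2O: 6.462% × 500.0 = 32.31 pbw
A balance pass over the oxides, from the weights as reported, against the basis in use (each sum matches its target mass given rounding of the digits):
  SiO2: 279.2·0.6325 = 176.6 pbw (target 176.6 pbw)
  CaO: 66.19·0.3022 + 161.1·0.5567 + 116.8·0.2708 = 141.3 pbw (target 141.3 pbw)
  MgO: 66.19·0.2190 + 279.2·0.3177 = 103.2 pbw (target 103.2 pbw)
  B2O3: 116.8·0.3987 = 46.57 pbw (target 46.57 pbw)
  Li2O: 79.80·0.4049 = 32.31 pbw (target 32.31 pbw)
Consistency of the glass mass: total charge less LOI = 500.0 pbw (the targets, summed, come to 500.0 pbw; versus the stated basis of 500.0 pbw — deltas are rounding alone).
Total batch = Σ batch = 703.1 pbw; LOI loss = Σ batch·LOI = 203.1 pbw; glass ÷ batch gives a yield of 71.11%.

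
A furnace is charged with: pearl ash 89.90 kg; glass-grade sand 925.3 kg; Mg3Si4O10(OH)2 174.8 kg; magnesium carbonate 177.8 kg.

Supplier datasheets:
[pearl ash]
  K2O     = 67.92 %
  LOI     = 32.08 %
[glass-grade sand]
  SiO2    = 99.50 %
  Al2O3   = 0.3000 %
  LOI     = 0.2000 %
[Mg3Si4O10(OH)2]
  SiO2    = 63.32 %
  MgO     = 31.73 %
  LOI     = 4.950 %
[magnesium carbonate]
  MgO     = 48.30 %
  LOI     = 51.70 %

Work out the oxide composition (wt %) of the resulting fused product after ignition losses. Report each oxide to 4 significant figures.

Glass mass = 1237 kg (batch 1368 − LOI 131.3).
Composition: K2O 4.938%, SiO2 83.41%, MgO 11.43%, Al2O3 0.2245%

Mid-chain values appear rounded to 4 significant digits between the steps. The working math maintains full float precision at all times. Each reported value undergoes a single rounding; derived quantities are computed starting from the weights per 1237 kg of glass in exact precision (totals, the four compositions, yield, ignition loss, net glass mass) exactly as printed in the question or the answer.
What the batch supplies per oxide:
  K2O: 89.90·0.6792 = 61.06 kg
  SiO2: 925.3·0.9950 + 174.8·0.6332 = 1031 kg
  MgO: 174.8·0.3173 + 177.8·0.4830 = 141.3 kg
  Al2O3: 925.3·0.003000 = 2.776 kg
LOI: 89.90·0.3208 + 925.3·0.002000 + 174.8·0.04950 + 177.8·0.5170 = 131.3 kg
Net of LOI, the glass mass = 1368 − 131.3 = 1237 kg (matching Σ of the oxides)
wt % = 100 × oxide mass / glass mass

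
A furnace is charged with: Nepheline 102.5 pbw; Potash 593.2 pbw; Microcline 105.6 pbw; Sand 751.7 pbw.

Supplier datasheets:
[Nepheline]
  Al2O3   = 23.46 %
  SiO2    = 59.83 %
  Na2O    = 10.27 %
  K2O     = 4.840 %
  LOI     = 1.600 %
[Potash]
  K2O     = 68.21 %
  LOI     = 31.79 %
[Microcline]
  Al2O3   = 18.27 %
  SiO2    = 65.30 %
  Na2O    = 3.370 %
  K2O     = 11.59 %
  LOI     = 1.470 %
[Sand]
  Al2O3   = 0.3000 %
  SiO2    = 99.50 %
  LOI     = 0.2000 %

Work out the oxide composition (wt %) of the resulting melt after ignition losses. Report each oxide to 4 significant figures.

Glass mass = 1360 pbw (batch 1553 − LOI 193.3).
Composition: Al2O3 3.353%, SiO2 64.59%, Na2O 1.036%, K2O 31.02%

The whole derivation runs at full float precision from start to finish; working values are printed (rounded to four significant figures) when written out — each reported result receives exactly one rounding — derived quantities (ignition loss, yield, glass mass, the totals, the four compositions) are re-derived from the batch weights per 1360 pbw of glass in exact precision as written in the problem or the answer.
Mass of each oxide from the mix:
  Al2O3: 102.5·0.2346 + 105.6·0.1827 + 751.7·0.003000 = 45.59 pbw
  SiO2: 102.5·0.5983 + 105.6·0.6530 + 751.7·0.9950 = 878.2 pbw
  Na2O: 102.5·0.1027 + 105.6·0.03370 = 14.09 pbw
  K2O: 102.5·0.04840 + 593.2·0.6821 + 105.6·0.1159 = 421.8 pbw
LOI: 102.5·0.01600 + 593.2·0.3179 + 105.6·0.01470 + 751.7·0.002000 = 193.3 pbw
Resulting glass, batch − LOI: 1553 − 193.3 = 1360 pbw (consistent with Σ oxide mass)
oxide / glass × 100 gives the wt %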